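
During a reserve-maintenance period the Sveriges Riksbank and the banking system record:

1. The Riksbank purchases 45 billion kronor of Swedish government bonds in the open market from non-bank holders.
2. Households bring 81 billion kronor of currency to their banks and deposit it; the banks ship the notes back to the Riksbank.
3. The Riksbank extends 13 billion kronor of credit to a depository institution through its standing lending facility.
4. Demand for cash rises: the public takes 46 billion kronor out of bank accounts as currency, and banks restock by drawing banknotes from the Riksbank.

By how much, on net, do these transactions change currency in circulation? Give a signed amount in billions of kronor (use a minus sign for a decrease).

Riksbank balance sheet:
  Assets:      Securities +45B, Loans to banks +13B
  Liabilities: Bank reserves +93B, Currency in circulation −35B
Commercial banking system:
  Assets:      Reserves at CB +93B
  Liabilities: Checkable deposits +80B, Borrowings from CB +13B
So the change in currency in circulation is -35 billion.

-35 billion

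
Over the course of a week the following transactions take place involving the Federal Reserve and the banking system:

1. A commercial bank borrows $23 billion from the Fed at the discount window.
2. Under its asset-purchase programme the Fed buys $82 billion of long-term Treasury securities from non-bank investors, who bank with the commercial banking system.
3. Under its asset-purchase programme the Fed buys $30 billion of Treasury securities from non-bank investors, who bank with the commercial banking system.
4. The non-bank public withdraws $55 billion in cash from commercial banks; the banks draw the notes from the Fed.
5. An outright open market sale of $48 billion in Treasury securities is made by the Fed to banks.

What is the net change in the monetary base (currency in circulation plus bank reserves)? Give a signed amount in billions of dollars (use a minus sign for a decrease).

+$87 billion

Discount-window loan $23 billion: Fed balance sheet expands → +$23B.
Asset purchase (from non-banks) $82 billion: Fed balance sheet expands → +$82B.
Asset purchase (from non-banks) $30 billion: Fed balance sheet expands → +$30B.
Currency withdrawal $55 billion: just a shift between currency and reserves — both are base money → 0.
OMO sale (to banks) $48 billion: Fed balance sheet contracts → −$48B.
Net: 23 + 82 + 30 + 0 − 48 = +$87 billion.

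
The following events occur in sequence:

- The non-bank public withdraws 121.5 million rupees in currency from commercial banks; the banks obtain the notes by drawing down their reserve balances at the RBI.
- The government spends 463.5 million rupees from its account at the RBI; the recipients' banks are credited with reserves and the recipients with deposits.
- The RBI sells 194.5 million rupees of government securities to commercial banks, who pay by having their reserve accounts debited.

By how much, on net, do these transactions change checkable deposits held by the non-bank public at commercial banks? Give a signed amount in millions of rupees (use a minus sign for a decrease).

+342 million

Currency withdrawal 121.5 million rupees: non-bank counterparties' bank balances fall → −121.5M.
Government spending 463.5 million rupees: non-bank counterparties' bank balances rise → +463.5M.
OMO sale (to banks) 194.5 million rupees: the counterparty is a bank, so public deposits are unchanged → 0.
Net: −121.5 + 463.5 + 0 = +342 million.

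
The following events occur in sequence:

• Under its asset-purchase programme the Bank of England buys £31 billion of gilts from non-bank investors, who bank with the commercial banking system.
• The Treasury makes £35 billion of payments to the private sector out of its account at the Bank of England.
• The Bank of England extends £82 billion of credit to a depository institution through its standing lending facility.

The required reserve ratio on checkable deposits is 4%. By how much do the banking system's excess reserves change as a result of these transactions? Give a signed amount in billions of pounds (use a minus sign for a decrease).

Asset purchase (from non-banks) £31 billion: reserves +£31B, deposits +£31B.
Government spending £35 billion: reserves +£35B, deposits +£35B.
Discount-window loan £82 billion: reserves +£82B, deposits 0.
Totals: Δreserves = +£148B, Δdeposits = +£66B.
Δrequired reserves = 4% × +£66B = +£2.64B.
Δexcess reserves = Δreserves − Δrequired = +£148B − (+£2.64B) = +£145.36 billion.

+£145.36 billion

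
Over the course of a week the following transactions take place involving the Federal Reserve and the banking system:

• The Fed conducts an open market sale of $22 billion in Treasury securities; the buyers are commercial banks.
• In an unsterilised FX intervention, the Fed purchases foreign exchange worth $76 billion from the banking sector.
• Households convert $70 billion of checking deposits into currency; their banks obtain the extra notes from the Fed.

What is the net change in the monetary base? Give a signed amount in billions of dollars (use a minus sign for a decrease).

+$54 billion

OMO sale (to banks) $22 billion: Fed balance sheet contracts → −$22B.
FX purchase $76 billion: Fed balance sheet expands → +$76B.
Currency withdrawal $70 billion: just a shift between currency and reserves — both are base money → 0.
Net: −22 + 76 + 0 = +$54 billion.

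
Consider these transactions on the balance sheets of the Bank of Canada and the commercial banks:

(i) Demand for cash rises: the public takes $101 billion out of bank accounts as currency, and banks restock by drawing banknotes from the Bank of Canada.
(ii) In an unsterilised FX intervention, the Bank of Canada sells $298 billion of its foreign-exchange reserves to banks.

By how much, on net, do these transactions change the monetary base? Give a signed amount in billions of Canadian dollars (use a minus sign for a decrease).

Bank of Canada balance sheet:
  Assets:      Foreign assets −$298B
  Liabilities: Bank reserves −$399B, Currency in circulation +$101B
Commercial banking system:
  Assets:      Reserves at CB −$399B, Foreign assets +$298B
  Liabilities: Checkable deposits −$101B
Monetary base = currency + reserves: +$101B + (−$399B) = -$298 billion.

-$298 billion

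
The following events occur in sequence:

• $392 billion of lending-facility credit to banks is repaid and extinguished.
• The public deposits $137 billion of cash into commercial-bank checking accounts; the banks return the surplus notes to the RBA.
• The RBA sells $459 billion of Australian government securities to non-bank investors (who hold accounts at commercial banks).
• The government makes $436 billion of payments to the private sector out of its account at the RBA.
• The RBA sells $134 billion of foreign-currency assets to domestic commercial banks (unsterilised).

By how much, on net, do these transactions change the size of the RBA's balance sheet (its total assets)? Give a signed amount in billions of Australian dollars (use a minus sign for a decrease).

RBA balance sheet:
  Assets:      Securities −$459B, Loans to banks −$392B, Foreign assets −$134B
  Liabilities: Bank reserves −$412B, Currency in circulation −$137B, Government deposits −$436B
Commercial banking system:
  Assets:      Reserves at CB −$412B, Foreign assets +$134B
  Liabilities: Checkable deposits +$114B, Borrowings from CB −$392B
Change in total RBA assets = -$985 billion.

-$985 billion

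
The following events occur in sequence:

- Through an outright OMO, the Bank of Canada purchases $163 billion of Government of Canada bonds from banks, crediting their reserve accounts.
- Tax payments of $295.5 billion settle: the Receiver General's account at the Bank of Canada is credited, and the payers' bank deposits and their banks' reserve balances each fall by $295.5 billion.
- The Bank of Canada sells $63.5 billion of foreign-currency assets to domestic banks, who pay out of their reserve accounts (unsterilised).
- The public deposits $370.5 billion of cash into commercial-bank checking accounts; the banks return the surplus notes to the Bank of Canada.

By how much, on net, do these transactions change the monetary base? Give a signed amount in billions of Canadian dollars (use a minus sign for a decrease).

OMO purchase (from banks) $163 billion: Bank of Canada balance sheet expands → +$163B.
Government account inflow $295.5 billion: reserves shift to a non-base liability → −$295.5B.
FX sale $63.5 billion: Bank of Canada balance sheet contracts → −$63.5B.
Currency deposit $370.5 billion: just a shift between currency and reserves — both are base money → 0.
Net: 163 − 295.5 − 63.5 + 0 = -$196 billion.

-$196 billion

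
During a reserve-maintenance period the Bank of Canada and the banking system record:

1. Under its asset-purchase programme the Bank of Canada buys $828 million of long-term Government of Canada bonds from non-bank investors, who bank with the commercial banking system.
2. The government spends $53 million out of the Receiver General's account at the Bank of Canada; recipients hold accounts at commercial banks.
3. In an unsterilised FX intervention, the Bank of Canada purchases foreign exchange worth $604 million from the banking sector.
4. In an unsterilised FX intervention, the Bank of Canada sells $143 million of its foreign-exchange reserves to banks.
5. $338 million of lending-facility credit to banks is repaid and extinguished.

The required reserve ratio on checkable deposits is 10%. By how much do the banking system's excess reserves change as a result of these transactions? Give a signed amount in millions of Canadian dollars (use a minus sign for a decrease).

Asset purchase (from non-banks) $828 million: reserves +$828M, deposits +$828M.
Government spending $53 million: reserves +$53M, deposits +$53M.
FX purchase $604 million: reserves +$604M, deposits 0.
FX sale $143 million: reserves −$143M, deposits 0.
Discount-window repayment $338 million: reserves −$338M, deposits 0.
Totals: Δreserves = +$1004M, Δdeposits = +$881M.
Δrequired reserves = 10% × +$881M = +$88.1M.
Δexcess reserves = Δreserves − Δrequired = +$1004M − (+$88.1M) = +$915.9 million.

+$915.9 million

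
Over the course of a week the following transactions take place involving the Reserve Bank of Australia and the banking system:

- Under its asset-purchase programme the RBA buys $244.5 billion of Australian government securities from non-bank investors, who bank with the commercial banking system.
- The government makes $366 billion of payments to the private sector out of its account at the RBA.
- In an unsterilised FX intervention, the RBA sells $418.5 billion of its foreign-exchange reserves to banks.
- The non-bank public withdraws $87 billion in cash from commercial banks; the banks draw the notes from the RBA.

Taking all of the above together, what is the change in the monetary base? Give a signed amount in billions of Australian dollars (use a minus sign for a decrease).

+$192 billion

Asset purchase (from non-banks) $244.5 billion: RBA balance sheet expands → +$244.5B.
Government spending $366 billion: a non-base liability converts back to reserves → +$366B.
FX sale $418.5 billion: RBA balance sheet contracts → −$418.5B.
Currency withdrawal $87 billion: just a shift between currency and reserves — both are base money → 0.
Net: 244.5 + 366 − 418.5 + 0 = +$192 billion.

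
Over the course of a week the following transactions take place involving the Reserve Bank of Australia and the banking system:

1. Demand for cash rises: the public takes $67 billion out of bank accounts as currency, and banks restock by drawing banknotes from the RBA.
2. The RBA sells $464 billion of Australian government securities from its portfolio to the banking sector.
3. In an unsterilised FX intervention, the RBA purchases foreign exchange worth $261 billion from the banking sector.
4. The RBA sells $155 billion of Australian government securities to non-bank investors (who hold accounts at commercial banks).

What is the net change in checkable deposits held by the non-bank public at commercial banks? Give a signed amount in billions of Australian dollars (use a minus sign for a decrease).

RBA balance sheet:
  Assets:      Securities −$619B, Foreign assets +$261B
  Liabilities: Bank reserves −$425B, Currency in circulation +$67B
Commercial banking system:
  Assets:      Reserves at CB −$425B, Securities +$464B, Foreign assets −$261B
  Liabilities: Checkable deposits −$222B
So the change in checkable deposits held by the non-bank public at commercial banks is -$222 billion.

-$222 billion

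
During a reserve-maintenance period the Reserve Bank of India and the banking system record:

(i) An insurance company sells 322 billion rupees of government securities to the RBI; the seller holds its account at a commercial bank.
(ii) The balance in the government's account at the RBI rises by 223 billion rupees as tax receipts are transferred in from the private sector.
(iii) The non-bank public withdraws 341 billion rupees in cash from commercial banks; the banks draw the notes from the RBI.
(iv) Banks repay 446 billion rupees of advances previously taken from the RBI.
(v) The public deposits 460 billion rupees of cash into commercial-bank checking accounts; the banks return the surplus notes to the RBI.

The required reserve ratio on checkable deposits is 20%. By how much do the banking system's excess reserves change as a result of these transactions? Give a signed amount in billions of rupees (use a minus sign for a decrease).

Asset purchase (from non-banks) 322 billion rupees: reserves +322B, deposits +322B.
Government account inflow 223 billion rupees: reserves −223B, deposits −223B.
Currency withdrawal 341 billion rupees: reserves −341B, deposits −341B.
Discount-window repayment 446 billion rupees: reserves −446B, deposits 0.
Currency deposit 460 billion rupees: reserves +460B, deposits +460B.
Totals: Δreserves = −228B, Δdeposits = +218B.
Δrequired reserves = 20% × +218B = +43.6B.
Δexcess reserves = Δreserves − Δrequired = −228B − (+43.6B) = -271.6 billion.

-271.6 billion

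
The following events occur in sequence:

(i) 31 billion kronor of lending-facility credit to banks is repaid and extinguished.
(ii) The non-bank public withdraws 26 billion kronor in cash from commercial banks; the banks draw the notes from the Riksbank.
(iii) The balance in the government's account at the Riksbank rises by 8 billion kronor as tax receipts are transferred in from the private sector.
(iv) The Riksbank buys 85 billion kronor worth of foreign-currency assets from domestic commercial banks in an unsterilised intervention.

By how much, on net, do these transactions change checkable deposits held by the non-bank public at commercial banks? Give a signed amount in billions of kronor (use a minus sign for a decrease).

Riksbank balance sheet:
  Assets:      Loans to banks −31B, Foreign assets +85B
  Liabilities: Bank reserves +20B, Currency in circulation +26B, Government deposits +8B
Commercial banking system:
  Assets:      Reserves at CB +20B, Foreign assets −85B
  Liabilities: Checkable deposits −34B, Borrowings from CB −31B
So the change in checkable deposits held by the non-bank public at commercial banks is -34 billion.

-34 billion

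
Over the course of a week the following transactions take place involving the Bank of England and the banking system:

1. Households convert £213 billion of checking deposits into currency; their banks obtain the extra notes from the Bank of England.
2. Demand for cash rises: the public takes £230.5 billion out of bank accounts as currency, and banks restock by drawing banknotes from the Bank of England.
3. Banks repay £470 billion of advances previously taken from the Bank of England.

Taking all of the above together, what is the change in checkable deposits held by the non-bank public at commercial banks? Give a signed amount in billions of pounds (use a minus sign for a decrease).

Currency withdrawal £213 billion: non-bank counterparties' bank balances fall → −£213B.
Currency withdrawal £230.5 billion: non-bank counterparties' bank balances fall → −£230.5B.
Discount-window repayment £470 billion: the counterparty is a bank, so public deposits are unchanged → 0.
Net: −213 − 230.5 + 0 = -£443.5 billion.

-£443.5 billion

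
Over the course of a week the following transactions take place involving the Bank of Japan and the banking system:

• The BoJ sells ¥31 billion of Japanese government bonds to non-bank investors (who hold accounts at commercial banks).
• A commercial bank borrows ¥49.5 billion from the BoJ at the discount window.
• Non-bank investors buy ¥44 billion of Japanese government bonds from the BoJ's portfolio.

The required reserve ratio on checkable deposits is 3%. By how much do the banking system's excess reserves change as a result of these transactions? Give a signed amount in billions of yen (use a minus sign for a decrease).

Asset sale (to non-banks) ¥31 billion: reserves −¥31B, deposits −¥31B.
Discount-window loan ¥49.5 billion: reserves +¥49.5B, deposits 0.
Asset sale (to non-banks) ¥44 billion: reserves −¥44B, deposits −¥44B.
Totals: Δreserves = −¥25.5B, Δdeposits = −¥75B.
Δrequired reserves = 3% × −¥75B = −¥2.25B.
Δexcess reserves = Δreserves − Δrequired = −¥25.5B − (−¥2.25B) = -¥23.25 billion.

-¥23.25 billion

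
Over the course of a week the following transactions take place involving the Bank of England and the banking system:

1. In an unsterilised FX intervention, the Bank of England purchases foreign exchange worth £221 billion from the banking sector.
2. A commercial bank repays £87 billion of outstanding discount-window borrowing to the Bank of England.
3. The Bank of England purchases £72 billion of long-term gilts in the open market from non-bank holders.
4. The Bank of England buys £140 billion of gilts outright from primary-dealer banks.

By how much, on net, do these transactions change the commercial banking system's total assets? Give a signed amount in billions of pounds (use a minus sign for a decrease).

-£15 billion

FX purchase £221 billion: just an asset swap on bank balance sheets → 0.
Discount-window repayment £87 billion: bank balance sheets shrink → −£87B.
Asset purchase (from non-banks) £72 billion: bank balance sheets expand → +£72B.
OMO purchase (from banks) £140 billion: just an asset swap on bank balance sheets → 0.
Net: 0 − 87 + 72 + 0 = -£15 billion.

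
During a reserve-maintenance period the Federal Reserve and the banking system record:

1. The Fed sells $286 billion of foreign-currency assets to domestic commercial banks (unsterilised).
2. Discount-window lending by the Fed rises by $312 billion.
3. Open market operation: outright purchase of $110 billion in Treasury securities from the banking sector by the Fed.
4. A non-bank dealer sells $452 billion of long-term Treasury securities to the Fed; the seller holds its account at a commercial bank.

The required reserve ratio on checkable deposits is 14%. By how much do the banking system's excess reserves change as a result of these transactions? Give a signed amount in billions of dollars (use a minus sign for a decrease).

+$524.72 billion

FX sale $286 billion: reserves −$286B, deposits 0.
Discount-window loan $312 billion: reserves +$312B, deposits 0.
OMO purchase (from banks) $110 billion: reserves +$110B, deposits 0.
Asset purchase (from non-banks) $452 billion: reserves +$452B, deposits +$452B.
Totals: Δreserves = +$588B, Δdeposits = +$452B.
Δrequired reserves = 14% × +$452B = +$63.28B.
Δexcess reserves = Δreserves − Δrequired = +$588B − (+$63.28B) = +$524.72 billion.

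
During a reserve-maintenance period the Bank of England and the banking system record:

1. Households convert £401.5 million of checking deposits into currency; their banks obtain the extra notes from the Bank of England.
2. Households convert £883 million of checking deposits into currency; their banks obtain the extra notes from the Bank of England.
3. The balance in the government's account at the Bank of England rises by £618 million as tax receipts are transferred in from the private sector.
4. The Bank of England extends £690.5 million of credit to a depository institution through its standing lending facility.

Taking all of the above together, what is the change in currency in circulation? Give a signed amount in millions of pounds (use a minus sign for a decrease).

+£1284.5 million

Currency withdrawal £401.5 million: notes leave the central bank → +£401.5M.
Currency withdrawal £883 million: notes leave the central bank → +£883M.
Government account inflow £618 million: no currency enters or leaves circulation → 0.
Discount-window loan £690.5 million: no currency enters or leaves circulation → 0.
Net: 401.5 + 883 + 0 + 0 = +£1284.5 million.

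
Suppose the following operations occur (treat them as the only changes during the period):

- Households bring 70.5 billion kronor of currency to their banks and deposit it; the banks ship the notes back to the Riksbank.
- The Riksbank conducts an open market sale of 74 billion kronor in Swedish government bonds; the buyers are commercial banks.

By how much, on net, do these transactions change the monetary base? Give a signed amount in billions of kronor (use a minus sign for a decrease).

-74 billion

Riksbank balance sheet:
  Assets:      Securities −74B
  Liabilities: Bank reserves −3.5B, Currency in circulation −70.5B
Commercial banking system:
  Assets:      Reserves at CB −3.5B, Securities +74B
  Liabilities: Checkable deposits +70.5B
Monetary base = currency + reserves: −70.5B + (−3.5B) = -74 billion.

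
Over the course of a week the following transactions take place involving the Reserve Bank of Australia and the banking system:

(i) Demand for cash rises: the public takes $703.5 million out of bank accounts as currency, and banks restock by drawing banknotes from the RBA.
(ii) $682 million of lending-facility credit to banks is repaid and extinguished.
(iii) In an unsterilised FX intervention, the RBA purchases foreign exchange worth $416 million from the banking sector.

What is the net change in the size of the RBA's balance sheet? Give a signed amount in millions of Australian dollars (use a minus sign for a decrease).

RBA balance sheet:
  Assets:      Loans to banks −$682M, Foreign assets +$416M
  Liabilities: Bank reserves −$969.5M, Currency in circulation +$703.5M
Commercial banking system:
  Assets:      Reserves at CB −$969.5M, Foreign assets −$416M
  Liabilities: Checkable deposits −$703.5M, Borrowings from CB −$682M
Change in total RBA assets = -$266 million.

-$266 million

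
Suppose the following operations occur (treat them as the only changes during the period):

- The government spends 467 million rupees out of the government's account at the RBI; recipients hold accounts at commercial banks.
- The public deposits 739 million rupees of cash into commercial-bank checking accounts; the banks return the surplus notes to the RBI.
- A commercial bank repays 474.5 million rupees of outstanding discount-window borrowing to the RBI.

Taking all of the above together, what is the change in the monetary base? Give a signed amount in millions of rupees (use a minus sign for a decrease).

-7.5 million

RBI balance sheet:
  Assets:      Loans to banks −474.5M
  Liabilities: Bank reserves +731.5M, Currency in circulation −739M, Government deposits −467M
Monetary base = currency + reserves: −739M + (+731.5M) = -7.5 million.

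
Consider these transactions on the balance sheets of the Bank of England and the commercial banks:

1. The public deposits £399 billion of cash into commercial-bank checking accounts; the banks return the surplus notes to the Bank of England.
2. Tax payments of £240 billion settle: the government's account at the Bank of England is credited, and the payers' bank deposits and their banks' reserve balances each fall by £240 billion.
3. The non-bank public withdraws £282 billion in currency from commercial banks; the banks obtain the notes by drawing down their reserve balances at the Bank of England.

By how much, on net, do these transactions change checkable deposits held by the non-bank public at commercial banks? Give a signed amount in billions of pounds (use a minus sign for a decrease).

Bank of England balance sheet:
  Assets:      no change
  Liabilities: Bank reserves −£123B, Currency in circulation −£117B, Government deposits +£240B
Commercial banking system:
  Assets:      Reserves at CB −£123B
  Liabilities: Checkable deposits −£123B
So the change in checkable deposits held by the non-bank public at commercial banks is -£123 billion.

-£123 billion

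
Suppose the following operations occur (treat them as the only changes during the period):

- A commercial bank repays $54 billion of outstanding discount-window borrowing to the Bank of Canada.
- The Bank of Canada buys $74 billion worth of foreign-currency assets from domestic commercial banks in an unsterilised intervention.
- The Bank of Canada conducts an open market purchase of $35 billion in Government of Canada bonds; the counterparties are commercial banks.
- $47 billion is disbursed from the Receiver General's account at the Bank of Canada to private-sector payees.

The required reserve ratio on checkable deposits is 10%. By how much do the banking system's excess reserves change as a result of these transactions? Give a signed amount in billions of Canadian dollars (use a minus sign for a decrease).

Discount-window repayment $54 billion: reserves −$54B, deposits 0.
FX purchase $74 billion: reserves +$74B, deposits 0.
OMO purchase (from banks) $35 billion: reserves +$35B, deposits 0.
Government spending $47 billion: reserves +$47B, deposits +$47B.
Totals: Δreserves = +$102B, Δdeposits = +$47B.
Δrequired reserves = 10% × +$47B = +$4.7B.
Δexcess reserves = Δreserves − Δrequired = +$102B − (+$4.7B) = +$97.3 billion.

+$97.3 billion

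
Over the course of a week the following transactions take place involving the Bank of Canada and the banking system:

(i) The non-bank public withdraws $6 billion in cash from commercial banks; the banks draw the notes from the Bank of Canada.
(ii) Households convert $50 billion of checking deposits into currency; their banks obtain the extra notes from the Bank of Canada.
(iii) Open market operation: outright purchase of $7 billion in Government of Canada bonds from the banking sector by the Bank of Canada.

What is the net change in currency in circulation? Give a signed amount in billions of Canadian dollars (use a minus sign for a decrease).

Bank of Canada balance sheet:
  Assets:      Securities +$7B
  Liabilities: Bank reserves −$49B, Currency in circulation +$56B
So the change in currency in circulation is +$56 billion.

+$56 billion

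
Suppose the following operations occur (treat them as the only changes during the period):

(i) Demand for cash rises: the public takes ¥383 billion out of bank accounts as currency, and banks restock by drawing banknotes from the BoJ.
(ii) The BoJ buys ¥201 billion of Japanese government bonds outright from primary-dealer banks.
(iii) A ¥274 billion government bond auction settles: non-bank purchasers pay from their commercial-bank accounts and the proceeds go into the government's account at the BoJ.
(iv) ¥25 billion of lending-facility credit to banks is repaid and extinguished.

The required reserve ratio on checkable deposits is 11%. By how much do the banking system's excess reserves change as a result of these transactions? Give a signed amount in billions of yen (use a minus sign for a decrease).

-¥408.73 billion

Currency withdrawal ¥383 billion: reserves −¥383B, deposits −¥383B.
OMO purchase (from banks) ¥201 billion: reserves +¥201B, deposits 0.
Government account inflow ¥274 billion: reserves −¥274B, deposits −¥274B.
Discount-window repayment ¥25 billion: reserves −¥25B, deposits 0.
Totals: Δreserves = −¥481B, Δdeposits = −¥657B.
Δrequired reserves = 11% × −¥657B = −¥72.27B.
Δexcess reserves = Δreserves − Δrequired = −¥481B − (−¥72.27B) = -¥408.73 billion.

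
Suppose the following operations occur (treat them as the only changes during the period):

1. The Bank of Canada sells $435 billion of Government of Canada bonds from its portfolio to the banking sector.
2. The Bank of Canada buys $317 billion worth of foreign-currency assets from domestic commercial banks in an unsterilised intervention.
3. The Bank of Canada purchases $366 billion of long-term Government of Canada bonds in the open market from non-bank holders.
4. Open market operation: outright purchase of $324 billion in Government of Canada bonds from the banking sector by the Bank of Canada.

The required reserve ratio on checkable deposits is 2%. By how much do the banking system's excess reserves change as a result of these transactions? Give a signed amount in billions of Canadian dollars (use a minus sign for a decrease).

OMO sale (to banks) $435 billion: reserves −$435B, deposits 0.
FX purchase $317 billion: reserves +$317B, deposits 0.
Asset purchase (from non-banks) $366 billion: reserves +$366B, deposits +$366B.
OMO purchase (from banks) $324 billion: reserves +$324B, deposits 0.
Totals: Δreserves = +$572B, Δdeposits = +$366B.
Δrequired reserves = 2% × +$366B = +$7.32B.
Δexcess reserves = Δreserves − Δrequired = +$572B − (+$7.32B) = +$564.68 billion.

+$564.68 billion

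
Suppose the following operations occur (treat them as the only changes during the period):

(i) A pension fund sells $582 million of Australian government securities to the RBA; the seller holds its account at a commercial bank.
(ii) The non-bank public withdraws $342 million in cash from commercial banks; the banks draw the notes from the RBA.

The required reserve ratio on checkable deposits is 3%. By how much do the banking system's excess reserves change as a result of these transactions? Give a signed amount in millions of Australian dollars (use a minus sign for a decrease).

Asset purchase (from non-banks) $582 million: reserves +$582M, deposits +$582M.
Currency withdrawal $342 million: reserves −$342M, deposits −$342M.
Totals: Δreserves = +$240M, Δdeposits = +$240M.
Δrequired reserves = 3% × +$240M = +$7.2M.
Δexcess reserves = Δreserves − Δrequired = +$240M − (+$7.2M) = +$232.8 million.

+$232.8 million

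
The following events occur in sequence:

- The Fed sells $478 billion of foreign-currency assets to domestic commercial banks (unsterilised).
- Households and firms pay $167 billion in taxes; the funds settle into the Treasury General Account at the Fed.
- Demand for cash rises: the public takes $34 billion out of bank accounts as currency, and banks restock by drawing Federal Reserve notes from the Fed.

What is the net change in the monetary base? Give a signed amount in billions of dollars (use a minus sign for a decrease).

FX sale $478 billion: Fed balance sheet contracts → −$478B.
Government account inflow $167 billion: reserves shift to a non-base liability → −$167B.
Currency withdrawal $34 billion: just a shift between currency and reserves — both are base money → 0.
Net: −478 − 167 + 0 = -$645 billion.

-$645 billion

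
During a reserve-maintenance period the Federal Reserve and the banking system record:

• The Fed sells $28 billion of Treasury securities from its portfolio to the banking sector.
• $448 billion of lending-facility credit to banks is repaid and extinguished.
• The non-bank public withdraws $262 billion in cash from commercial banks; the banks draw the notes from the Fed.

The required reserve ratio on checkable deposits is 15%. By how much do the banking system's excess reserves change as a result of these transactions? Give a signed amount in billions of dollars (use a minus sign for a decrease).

OMO sale (to banks) $28 billion: reserves −$28B, deposits 0.
Discount-window repayment $448 billion: reserves −$448B, deposits 0.
Currency withdrawal $262 billion: reserves −$262B, deposits −$262B.
Totals: Δreserves = −$738B, Δdeposits = −$262B.
Δrequired reserves = 15% × −$262B = −$39.3B.
Δexcess reserves = Δreserves − Δrequired = −$738B − (−$39.3B) = -$698.7 billion.

-$698.7 billion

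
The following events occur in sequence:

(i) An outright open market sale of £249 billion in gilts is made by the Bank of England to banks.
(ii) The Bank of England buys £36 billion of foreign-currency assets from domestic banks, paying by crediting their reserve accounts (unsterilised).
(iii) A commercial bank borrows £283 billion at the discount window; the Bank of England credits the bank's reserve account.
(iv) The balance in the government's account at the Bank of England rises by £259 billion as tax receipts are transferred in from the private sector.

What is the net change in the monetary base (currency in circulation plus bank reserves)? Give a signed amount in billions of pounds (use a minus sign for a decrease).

-£189 billion

Bank of England balance sheet:
  Assets:      Securities −£249B, Loans to banks +£283B, Foreign assets +£36B
  Liabilities: Bank reserves −£189B, Government deposits +£259B
Commercial banking system:
  Assets:      Reserves at CB −£189B, Securities +£249B, Foreign assets −£36B
  Liabilities: Checkable deposits −£259B, Borrowings from CB +£283B
Monetary base = currency + reserves: 0 + (−£189B) = -£189 billion.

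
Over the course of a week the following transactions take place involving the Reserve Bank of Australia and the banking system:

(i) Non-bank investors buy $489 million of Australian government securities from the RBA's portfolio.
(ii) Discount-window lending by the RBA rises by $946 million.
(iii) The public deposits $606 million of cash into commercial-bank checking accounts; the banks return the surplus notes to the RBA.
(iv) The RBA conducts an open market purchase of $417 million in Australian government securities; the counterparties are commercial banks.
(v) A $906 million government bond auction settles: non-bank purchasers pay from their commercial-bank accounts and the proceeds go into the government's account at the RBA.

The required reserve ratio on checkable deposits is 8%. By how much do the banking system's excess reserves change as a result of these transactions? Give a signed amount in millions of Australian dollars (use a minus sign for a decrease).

+$637.12 million

Asset sale (to non-banks) $489 million: reserves −$489M, deposits −$489M.
Discount-window loan $946 million: reserves +$946M, deposits 0.
Currency deposit $606 million: reserves +$606M, deposits +$606M.
OMO purchase (from banks) $417 million: reserves +$417M, deposits 0.
Government account inflow $906 million: reserves −$906M, deposits −$906M.
Totals: Δreserves = +$574M, Δdeposits = −$789M.
Δrequired reserves = 8% × −$789M = −$63.12M.
Δexcess reserves = Δreserves − Δrequired = +$574M − (−$63.12M) = +$637.12 million.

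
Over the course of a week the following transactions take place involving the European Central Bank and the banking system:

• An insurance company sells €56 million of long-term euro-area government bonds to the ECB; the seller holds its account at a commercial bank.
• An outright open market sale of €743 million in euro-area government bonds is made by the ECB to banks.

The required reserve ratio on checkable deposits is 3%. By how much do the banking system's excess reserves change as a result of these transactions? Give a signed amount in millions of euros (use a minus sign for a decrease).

Asset purchase (from non-banks) €56 million: reserves +€56M, deposits +€56M.
OMO sale (to banks) €743 million: reserves −€743M, deposits 0.
Totals: Δreserves = −€687M, Δdeposits = +€56M.
Δrequired reserves = 3% × +€56M = +€1.68M.
Δexcess reserves = Δreserves − Δrequired = −€687M − (+€1.68M) = -€688.68 million.

-€688.68 million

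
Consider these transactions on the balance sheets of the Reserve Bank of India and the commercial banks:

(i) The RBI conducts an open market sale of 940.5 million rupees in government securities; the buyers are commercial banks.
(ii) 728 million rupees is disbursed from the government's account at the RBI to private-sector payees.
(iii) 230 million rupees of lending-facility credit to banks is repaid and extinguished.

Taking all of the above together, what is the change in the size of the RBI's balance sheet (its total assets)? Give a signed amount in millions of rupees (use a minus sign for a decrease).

OMO sale (to banks) 940.5 million rupees: an RBI asset is shed → −940.5M.
Government spending 728 million rupees: only the composition of liabilities changes → 0.
Discount-window repayment 230 million rupees: an RBI asset is shed → −230M.
Net: −940.5 + 0 − 230 = -1170.5 million.

-1170.5 million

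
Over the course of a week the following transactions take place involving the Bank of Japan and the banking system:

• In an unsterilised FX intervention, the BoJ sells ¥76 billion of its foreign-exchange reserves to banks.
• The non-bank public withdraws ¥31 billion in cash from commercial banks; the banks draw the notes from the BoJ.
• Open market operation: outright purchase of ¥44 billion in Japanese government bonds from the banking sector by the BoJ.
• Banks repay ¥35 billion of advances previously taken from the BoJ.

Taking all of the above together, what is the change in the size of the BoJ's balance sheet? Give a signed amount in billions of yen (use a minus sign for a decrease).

-¥67 billion

BoJ balance sheet:
  Assets:      Securities +¥44B, Loans to banks −¥35B, Foreign assets −¥76B
  Liabilities: Bank reserves −¥98B, Currency in circulation +¥31B
Change in total BoJ assets = -¥67 billion.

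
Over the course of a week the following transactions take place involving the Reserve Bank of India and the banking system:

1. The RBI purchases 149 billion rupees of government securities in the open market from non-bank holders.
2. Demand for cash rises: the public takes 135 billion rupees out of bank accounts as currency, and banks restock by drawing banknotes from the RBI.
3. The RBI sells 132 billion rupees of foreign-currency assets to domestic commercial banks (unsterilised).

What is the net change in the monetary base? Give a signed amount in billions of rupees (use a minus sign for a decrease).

+17 billion

RBI balance sheet:
  Assets:      Securities +149B, Foreign assets −132B
  Liabilities: Bank reserves −118B, Currency in circulation +135B
Commercial banking system:
  Assets:      Reserves at CB −118B, Foreign assets +132B
  Liabilities: Checkable deposits +14B
Monetary base = currency + reserves: +135B + (−118B) = +17 billion.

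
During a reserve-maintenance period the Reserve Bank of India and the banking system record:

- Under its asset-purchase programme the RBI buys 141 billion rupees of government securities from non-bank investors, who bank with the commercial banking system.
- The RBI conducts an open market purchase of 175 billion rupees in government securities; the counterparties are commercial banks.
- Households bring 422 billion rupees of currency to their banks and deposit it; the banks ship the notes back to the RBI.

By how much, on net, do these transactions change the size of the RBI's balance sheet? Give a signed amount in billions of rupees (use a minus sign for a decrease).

Asset purchase (from non-banks) 141 billion rupees: an RBI asset is acquired → +141B.
OMO purchase (from banks) 175 billion rupees: an RBI asset is acquired → +175B.
Currency deposit 422 billion rupees: only the composition of liabilities changes → 0.
Net: 141 + 175 + 0 = +316 billion.

+316 billion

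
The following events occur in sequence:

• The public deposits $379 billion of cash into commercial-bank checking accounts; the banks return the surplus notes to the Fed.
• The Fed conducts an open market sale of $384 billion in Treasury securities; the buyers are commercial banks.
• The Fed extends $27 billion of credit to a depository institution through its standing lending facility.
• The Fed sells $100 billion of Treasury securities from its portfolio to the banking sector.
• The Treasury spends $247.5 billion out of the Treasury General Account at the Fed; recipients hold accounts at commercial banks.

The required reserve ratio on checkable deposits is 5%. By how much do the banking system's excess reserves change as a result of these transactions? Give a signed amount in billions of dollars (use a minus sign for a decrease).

Currency deposit $379 billion: reserves +$379B, deposits +$379B.
OMO sale (to banks) $384 billion: reserves −$384B, deposits 0.
Discount-window loan $27 billion: reserves +$27B, deposits 0.
OMO sale (to banks) $100 billion: reserves −$100B, deposits 0.
Government spending $247.5 billion: reserves +$247.5B, deposits +$247.5B.
Totals: Δreserves = +$169.5B, Δdeposits = +$626.5B.
Δrequired reserves = 5% × +$626.5B = +$31.325B.
Δexcess reserves = Δreserves − Δrequired = +$169.5B − (+$31.325B) = +$138.175 billion.

+$138.175 billion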